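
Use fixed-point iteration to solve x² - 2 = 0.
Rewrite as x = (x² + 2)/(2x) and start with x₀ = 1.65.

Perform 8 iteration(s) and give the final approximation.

Equation: x² - 2 = 0
Fixed-point form: x = (x² + 2)/(2x)
x₀ = 1.65

x_1 = g(1.650000) = 1.431061
x_2 = g(1.431061) = 1.414313
x_3 = g(1.414313) = 1.414214
x_4 = g(1.414214) = 1.414214
x_5 = g(1.414214) = 1.414214
x_6 = g(1.414214) = 1.414214
x_7 = g(1.414214) = 1.414214
x_8 = g(1.414214) = 1.414214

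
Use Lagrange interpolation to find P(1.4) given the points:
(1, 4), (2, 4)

Lagrange interpolation formula:
P(x) = Σ yᵢ × Lᵢ(x)
where Lᵢ(x) = Π_{j≠i} (x - xⱼ)/(xᵢ - xⱼ)

L_0(1.4) = (1.4 - 2)/(1 - 2) = 0.600000
L_1(1.4) = (1.4 - 1)/(2 - 1) = 0.400000

P(1.4) = 4×L_0(1.4) + 4×L_1(1.4)
P(1.4) = 4.000000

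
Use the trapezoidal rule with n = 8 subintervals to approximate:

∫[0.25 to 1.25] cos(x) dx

f(x) = cos(x)
a = 0.25, b = 1.25, n = 8
h = (b - a)/n = 0.125000

Trapezoidal rule: (h/2)[f(x₀) + 2f(x₁) + 2f(x₂) + ... + f(xₙ)]

x_0 = 0.2500, f(x_0) = 0.968912, coefficient = 1
x_1 = 0.3750, f(x_1) = 0.930508, coefficient = 2
x_2 = 0.5000, f(x_2) = 0.877583, coefficient = 2
x_3 = 0.6250, f(x_3) = 0.810963, coefficient = 2
x_4 = 0.7500, f(x_4) = 0.731689, coefficient = 2
x_5 = 0.8750, f(x_5) = 0.640997, coefficient = 2
x_6 = 1.0000, f(x_6) = 0.540302, coefficient = 2
x_7 = 1.1250, f(x_7) = 0.431177, coefficient = 2
x_8 = 1.2500, f(x_8) = 0.315322, coefficient = 1

I ≈ (0.125000/2) × 11.210670 = 0.700667
Exact value: 0.701581
Error: 0.000914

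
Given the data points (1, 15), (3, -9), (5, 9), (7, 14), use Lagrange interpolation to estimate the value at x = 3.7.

Lagrange interpolation formula:
P(x) = Σ yᵢ × Lᵢ(x)
where Lᵢ(x) = Π_{j≠i} (x - xⱼ)/(xᵢ - xⱼ)

L_0(3.7) = (3.7 - 3)/(1 - 3) × (3.7 - 5)/(1 - 5) × (3.7 - 7)/(1 - 7) = -0.062563
L_1(3.7) = (3.7 - 1)/(3 - 1) × (3.7 - 5)/(3 - 5) × (3.7 - 7)/(3 - 7) = 0.723937
L_2(3.7) = (3.7 - 1)/(5 - 1) × (3.7 - 3)/(5 - 3) × (3.7 - 7)/(5 - 7) = 0.389813
L_3(3.7) = (3.7 - 1)/(7 - 1) × (3.7 - 3)/(7 - 3) × (3.7 - 5)/(7 - 5) = -0.051188

P(3.7) = 15×L_0(3.7) + (-9)×L_1(3.7) + 9×L_2(3.7) + 14×L_3(3.7)
P(3.7) = -4.662187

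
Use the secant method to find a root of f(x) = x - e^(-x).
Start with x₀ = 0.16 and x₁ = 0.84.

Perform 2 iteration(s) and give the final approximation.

f(x) = x - e^(-x)
x₀ = 0.16, x₁ = 0.84

Secant formula: x_{n+1} = x_n - f(x_n)(x_n - x_{n-1})/(f(x_n) - f(x_{n-1}))

Iteration 1:
  f(0.160000) = -0.692144
  f(0.840000) = 0.408289
  x_2 = 0.840000 - 0.408289×(0.840000 - 0.160000)/(0.408289 - (-0.692144))
       = 0.587702
Iteration 2:
  f(0.840000) = 0.408289
  f(0.587702) = 0.032100
  x_3 = 0.587702 - 0.032100×(0.587702 - 0.840000)/(0.032100 - 0.408289)
       = 0.566174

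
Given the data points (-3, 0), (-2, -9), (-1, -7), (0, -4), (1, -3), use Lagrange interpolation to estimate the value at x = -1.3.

Lagrange interpolation formula:
P(x) = Σ yᵢ × Lᵢ(x)
where Lᵢ(x) = Π_{j≠i} (x - xⱼ)/(xᵢ - xⱼ)

L_0(-1.3) = (-1.3 - (-2))/(-3 - (-2)) × (-1.3 - (-1))/(-3 - (-1)) × (-1.3 - 0)/(-3 - 0) × (-1.3 - 1)/(-3 - 1) = -0.026163
L_1(-1.3) = (-1.3 - (-3))/(-2 - (-3)) × (-1.3 - (-1))/(-2 - (-1)) × (-1.3 - 0)/(-2 - 0) × (-1.3 - 1)/(-2 - 1) = 0.254150
L_2(-1.3) = (-1.3 - (-3))/(-1 - (-3)) × (-1.3 - (-2))/(-1 - (-2)) × (-1.3 - 0)/(-1 - 0) × (-1.3 - 1)/(-1 - 1) = 0.889525
L_3(-1.3) = (-1.3 - (-3))/(0 - (-3)) × (-1.3 - (-2))/(0 - (-2)) × (-1.3 - (-1))/(0 - (-1)) × (-1.3 - 1)/(0 - 1) = -0.136850
L_4(-1.3) = (-1.3 - (-3))/(1 - (-3)) × (-1.3 - (-2))/(1 - (-2)) × (-1.3 - (-1))/(1 - (-1)) × (-1.3 - 0)/(1 - 0) = 0.019338

P(-1.3) = 0×L_0(-1.3) + (-9)×L_1(-1.3) + (-7)×L_2(-1.3) + (-4)×L_3(-1.3) + (-3)×L_4(-1.3)
P(-1.3) = -8.024638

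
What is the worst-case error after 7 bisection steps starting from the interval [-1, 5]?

Bisection error bound: |error| ≤ (b-a)/2^n
|error| ≤ (5 - (-1))/2^7 = 6/2^7
|error| ≤ 0.0468750000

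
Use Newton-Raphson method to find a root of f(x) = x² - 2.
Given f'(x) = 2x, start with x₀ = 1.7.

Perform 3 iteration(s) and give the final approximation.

f(x) = x² - 2
f'(x) = 2x
x₀ = 1.7

Newton-Raphson formula: x_{n+1} = x_n - f(x_n)/f'(x_n)

Iteration 1:
  f(1.700000) = 0.890000
  f'(1.700000) = 3.400000
  x_1 = 1.700000 - 0.890000/3.400000 = 1.438235
Iteration 2:
  f(1.438235) = 0.068521
  f'(1.438235) = 2.876471
  x_2 = 1.438235 - 0.068521/2.876471 = 1.414414
Iteration 3:
  f(1.414414) = 0.000567
  f'(1.414414) = 2.828828
  x_3 = 1.414414 - 0.000567/2.828828 = 1.414214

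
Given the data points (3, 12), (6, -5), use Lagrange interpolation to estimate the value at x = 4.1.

Lagrange interpolation formula:
P(x) = Σ yᵢ × Lᵢ(x)
where Lᵢ(x) = Π_{j≠i} (x - xⱼ)/(xᵢ - xⱼ)

L_0(4.1) = (4.1 - 6)/(3 - 6) = 0.633333
L_1(4.1) = (4.1 - 3)/(6 - 3) = 0.366667

P(4.1) = 12×L_0(4.1) + (-5)×L_1(4.1)
P(4.1) = 5.766667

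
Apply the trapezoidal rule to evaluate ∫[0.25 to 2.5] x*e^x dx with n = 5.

f(x) = x*e^x
a = 0.25, b = 2.5, n = 5
h = (b - a)/n = 0.450000

Trapezoidal rule: (h/2)[f(x₀) + 2f(x₁) + 2f(x₂) + ... + f(xₙ)]

x_0 = 0.2500, f(x_0) = 0.321006, coefficient = 1
x_1 = 0.7000, f(x_1) = 1.409627, coefficient = 2
x_2 = 1.1500, f(x_2) = 3.631922, coefficient = 2
x_3 = 1.6000, f(x_3) = 7.924852, coefficient = 2
x_4 = 2.0500, f(x_4) = 15.924197, coefficient = 2
x_5 = 2.5000, f(x_5) = 30.456235, coefficient = 1

I ≈ (0.450000/2) × 88.558437 = 19.925648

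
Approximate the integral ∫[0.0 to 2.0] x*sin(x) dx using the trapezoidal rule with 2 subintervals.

f(x) = x*sin(x)
a = 0.0, b = 2.0, n = 2
h = (b - a)/n = 1.000000

Trapezoidal rule: (h/2)[f(x₀) + 2f(x₁) + 2f(x₂) + ... + f(xₙ)]

x_0 = 0.0000, f(x_0) = 0.000000, coefficient = 1
x_1 = 1.0000, f(x_1) = 0.841471, coefficient = 2
x_2 = 2.0000, f(x_2) = 1.818595, coefficient = 1

I ≈ (1.000000/2) × 3.501537 = 1.750768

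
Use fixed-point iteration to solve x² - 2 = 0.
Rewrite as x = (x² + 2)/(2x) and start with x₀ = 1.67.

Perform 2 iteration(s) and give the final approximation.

Equation: x² - 2 = 0
Fixed-point form: x = (x² + 2)/(2x)
x₀ = 1.67

x_1 = g(1.670000) = 1.433802
x_2 = g(1.433802) = 1.414347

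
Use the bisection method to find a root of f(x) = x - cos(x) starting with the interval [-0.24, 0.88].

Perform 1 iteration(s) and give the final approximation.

f(x) = x - cos(x)
Initial interval: [-0.24, 0.88]

Iteration 1:
  c_1 = (-0.240000 + 0.880000)/2 = 0.320000
  f(c_1) = f(0.320000) = -0.629235
  f(a) × f(c) ≥ 0, new interval: [0.320000, 0.880000]

After 1 iteration(s), the approximation is c_1 = 0.320000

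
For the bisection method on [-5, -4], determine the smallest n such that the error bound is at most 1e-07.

We need (b-a)/2^n ≤ 1e-07
(-4 - (-5))/2^n ≤ 1e-07
1/2^n ≤ 1e-07
2^n ≥ 10000000
n ≥ log₂(10000000) = 23.25
n ≥ 24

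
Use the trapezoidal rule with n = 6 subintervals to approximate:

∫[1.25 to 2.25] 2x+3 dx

f(x) = 2x+3
a = 1.25, b = 2.25, n = 6
h = (b - a)/n = 0.166667

Trapezoidal rule: (h/2)[f(x₀) + 2f(x₁) + 2f(x₂) + ... + f(xₙ)]

x_0 = 1.2500, f(x_0) = 5.500000, coefficient = 1
x_1 = 1.4167, f(x_1) = 5.833333, coefficient = 2
x_2 = 1.5833, f(x_2) = 6.166667, coefficient = 2
x_3 = 1.7500, f(x_3) = 6.500000, coefficient = 2
x_4 = 1.9167, f(x_4) = 6.833333, coefficient = 2
x_5 = 2.0833, f(x_5) = 7.166667, coefficient = 2
x_6 = 2.2500, f(x_6) = 7.500000, coefficient = 1

I ≈ (0.166667/2) × 78.000000 = 6.500000
Exact value: 6.500000
Error: 0.000000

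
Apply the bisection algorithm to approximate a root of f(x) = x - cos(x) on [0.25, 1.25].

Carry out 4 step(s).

f(x) = x - cos(x)
Initial interval: [0.25, 1.25]

Iteration 1:
  c_1 = (0.250000 + 1.250000)/2 = 0.750000
  f(c_1) = f(0.750000) = 0.018311
  f(a) × f(c) < 0, new interval: [0.250000, 0.750000]
Iteration 2:
  c_2 = (0.250000 + 0.750000)/2 = 0.500000
  f(c_2) = f(0.500000) = -0.377583
  f(a) × f(c) ≥ 0, new interval: [0.500000, 0.750000]
Iteration 3:
  c_3 = (0.500000 + 0.750000)/2 = 0.625000
  f(c_3) = f(0.625000) = -0.185963
  f(a) × f(c) ≥ 0, new interval: [0.625000, 0.750000]
Iteration 4:
  c_4 = (0.625000 + 0.750000)/2 = 0.687500
  f(c_4) = f(0.687500) = -0.085335
  f(a) × f(c) ≥ 0, new interval: [0.687500, 0.750000]

After 4 iteration(s), the approximation is c_4 = 0.687500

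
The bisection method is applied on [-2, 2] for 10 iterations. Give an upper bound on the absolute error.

Bisection error bound: |error| ≤ (b-a)/2^n
|error| ≤ (2 - (-2))/2^10 = 4/2^10
|error| ≤ 0.0039062500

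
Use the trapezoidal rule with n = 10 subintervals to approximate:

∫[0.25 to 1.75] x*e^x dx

f(x) = x*e^x
a = 0.25, b = 1.75, n = 10
h = (b - a)/n = 0.150000

Trapezoidal rule: (h/2)[f(x₀) + 2f(x₁) + 2f(x₂) + ... + f(xₙ)]

x_0 = 0.2500, f(x_0) = 0.321006, coefficient = 1
x_1 = 0.4000, f(x_1) = 0.596730, coefficient = 2
x_2 = 0.5500, f(x_2) = 0.953289, coefficient = 2
x_3 = 0.7000, f(x_3) = 1.409627, coefficient = 2
x_4 = 0.8500, f(x_4) = 1.988700, coefficient = 2
x_5 = 1.0000, f(x_5) = 2.718282, coefficient = 2
x_6 = 1.1500, f(x_6) = 3.631922, coefficient = 2
x_7 = 1.3000, f(x_7) = 4.770086, coefficient = 2
x_8 = 1.4500, f(x_8) = 6.181516, coefficient = 2
x_9 = 1.6000, f(x_9) = 7.924852, coefficient = 2
x_10 = 1.7500, f(x_10) = 10.070555, coefficient = 1

I ≈ (0.150000/2) × 70.741567 = 5.305618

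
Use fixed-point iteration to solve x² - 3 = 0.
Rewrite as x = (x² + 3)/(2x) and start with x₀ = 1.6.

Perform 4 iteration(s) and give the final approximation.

Equation: x² - 3 = 0
Fixed-point form: x = (x² + 3)/(2x)
x₀ = 1.6

x_1 = g(1.600000) = 1.737500
x_2 = g(1.737500) = 1.732059
x_3 = g(1.732059) = 1.732051
x_4 = g(1.732051) = 1.732051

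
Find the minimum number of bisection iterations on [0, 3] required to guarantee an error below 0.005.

We need (b-a)/2^n ≤ 0.005
(3 - 0)/2^n ≤ 0.005
3/2^n ≤ 0.005
2^n ≥ 600
n ≥ log₂(600) = 9.23
n ≥ 10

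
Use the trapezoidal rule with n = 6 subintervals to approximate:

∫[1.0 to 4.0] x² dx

f(x) = x²
a = 1.0, b = 4.0, n = 6
h = (b - a)/n = 0.500000

Trapezoidal rule: (h/2)[f(x₀) + 2f(x₁) + 2f(x₂) + ... + f(xₙ)]

x_0 = 1.0000, f(x_0) = 1.000000, coefficient = 1
x_1 = 1.5000, f(x_1) = 2.250000, coefficient = 2
x_2 = 2.0000, f(x_2) = 4.000000, coefficient = 2
x_3 = 2.5000, f(x_3) = 6.250000, coefficient = 2
x_4 = 3.0000, f(x_4) = 9.000000, coefficient = 2
x_5 = 3.5000, f(x_5) = 12.250000, coefficient = 2
x_6 = 4.0000, f(x_6) = 16.000000, coefficient = 1

I ≈ (0.500000/2) × 84.500000 = 21.125000
Exact value: 21.000000
Error: 0.125000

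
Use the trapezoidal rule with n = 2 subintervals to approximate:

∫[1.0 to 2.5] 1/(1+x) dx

f(x) = 1/(1+x)
a = 1.0, b = 2.5, n = 2
h = (b - a)/n = 0.750000

Trapezoidal rule: (h/2)[f(x₀) + 2f(x₁) + 2f(x₂) + ... + f(xₙ)]

x_0 = 1.0000, f(x_0) = 0.500000, coefficient = 1
x_1 = 1.7500, f(x_1) = 0.363636, coefficient = 2
x_2 = 2.5000, f(x_2) = 0.285714, coefficient = 1

I ≈ (0.750000/2) × 1.512987 = 0.567370
Exact value: 0.559616
Error: 0.007754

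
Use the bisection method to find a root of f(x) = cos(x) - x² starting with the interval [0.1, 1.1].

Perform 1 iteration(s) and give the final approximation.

f(x) = cos(x) - x²
Initial interval: [0.1, 1.1]

Iteration 1:
  c_1 = (0.100000 + 1.100000)/2 = 0.600000
  f(c_1) = f(0.600000) = 0.465336
  f(a) × f(c) ≥ 0, new interval: [0.600000, 1.100000]

After 1 iteration(s), the approximation is c_1 = 0.600000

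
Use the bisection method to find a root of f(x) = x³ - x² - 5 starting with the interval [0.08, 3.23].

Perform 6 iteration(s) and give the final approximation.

f(x) = x³ - x² - 5
Initial interval: [0.08, 3.23]

Iteration 1:
  c_1 = (0.080000 + 3.230000)/2 = 1.655000
  f(c_1) = f(1.655000) = -3.205939
  f(a) × f(c) ≥ 0, new interval: [1.655000, 3.230000]
Iteration 2:
  c_2 = (1.655000 + 3.230000)/2 = 2.442500
  f(c_2) = f(2.442500) = 3.605676
  f(a) × f(c) < 0, new interval: [1.655000, 2.442500]
Iteration 3:
  c_3 = (1.655000 + 2.442500)/2 = 2.048750
  f(c_3) = f(2.048750) = -0.598001
  f(a) × f(c) ≥ 0, new interval: [2.048750, 2.442500]
Iteration 4:
  c_4 = (2.048750 + 2.442500)/2 = 2.245625
  f(c_4) = f(2.245625) = 1.281477
  f(a) × f(c) < 0, new interval: [2.048750, 2.245625]
Iteration 5:
  c_5 = (2.048750 + 2.245625)/2 = 2.147188
  f(c_5) = f(2.147188) = 0.289009
  f(a) × f(c) < 0, new interval: [2.048750, 2.147188]
Iteration 6:
  c_6 = (2.048750 + 2.147188)/2 = 2.097969
  f(c_6) = f(2.097969) = -0.167320
  f(a) × f(c) ≥ 0, new interval: [2.097969, 2.147188]

After 6 iteration(s), the approximation is c_6 = 2.097969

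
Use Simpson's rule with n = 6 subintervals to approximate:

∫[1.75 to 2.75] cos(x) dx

f(x) = cos(x)
a = 1.75, b = 2.75, n = 6
h = (b - a)/n = 0.166667

Simpson's rule: (h/3)[f(x₀) + 4f(x₁) + 2f(x₂) + ... + f(xₙ)]

x_0 = 1.7500, f(x_0) = -0.178246, coefficient = 1
x_1 = 1.9167, f(x_1) = -0.339016, coefficient = 4
x_2 = 2.0833, f(x_2) = -0.490390, coefficient = 2
x_3 = 2.2500, f(x_3) = -0.628174, coefficient = 4
x_4 = 2.4167, f(x_4) = -0.748549, coefficient = 2
x_5 = 2.5833, f(x_5) = -0.848178, coefficient = 4
x_6 = 2.7500, f(x_6) = -0.924302, coefficient = 1

I ≈ (0.166667/3) × -10.841896 = -0.602328
Exact value: -0.602325
Error: 0.000003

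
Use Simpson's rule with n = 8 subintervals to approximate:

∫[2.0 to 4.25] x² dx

f(x) = x²
a = 2.0, b = 4.25, n = 8
h = (b - a)/n = 0.281250

Simpson's rule: (h/3)[f(x₀) + 4f(x₁) + 2f(x₂) + ... + f(xₙ)]

x_0 = 2.0000, f(x_0) = 4.000000, coefficient = 1
x_1 = 2.2812, f(x_1) = 5.204102, coefficient = 4
x_2 = 2.5625, f(x_2) = 6.566406, coefficient = 2
x_3 = 2.8438, f(x_3) = 8.086914, coefficient = 4
x_4 = 3.1250, f(x_4) = 9.765625, coefficient = 2
x_5 = 3.4062, f(x_5) = 11.602539, coefficient = 4
x_6 = 3.6875, f(x_6) = 13.597656, coefficient = 2
x_7 = 3.9688, f(x_7) = 15.750977, coefficient = 4
x_8 = 4.2500, f(x_8) = 18.062500, coefficient = 1

I ≈ (0.281250/3) × 244.500000 = 22.921875
Exact value: 22.921875
Error: 0.000000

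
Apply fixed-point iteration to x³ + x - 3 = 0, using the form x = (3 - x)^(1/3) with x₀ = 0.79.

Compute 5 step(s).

Equation: x³ + x - 3 = 0
Fixed-point form: x = (3 - x)^(1/3)
x₀ = 0.79

x_1 = g(0.790000) = 1.302559
x_2 = g(1.302559) = 1.192884
x_3 = g(1.192884) = 1.218041
x_4 = g(1.218041) = 1.212363
x_5 = g(1.212363) = 1.213649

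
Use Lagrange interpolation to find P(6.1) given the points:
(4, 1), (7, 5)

Lagrange interpolation formula:
P(x) = Σ yᵢ × Lᵢ(x)
where Lᵢ(x) = Π_{j≠i} (x - xⱼ)/(xᵢ - xⱼ)

L_0(6.1) = (6.1 - 7)/(4 - 7) = 0.300000
L_1(6.1) = (6.1 - 4)/(7 - 4) = 0.700000

P(6.1) = 1×L_0(6.1) + 5×L_1(6.1)
P(6.1) = 3.800000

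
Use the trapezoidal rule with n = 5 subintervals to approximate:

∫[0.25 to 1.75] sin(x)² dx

f(x) = sin(x)²
a = 0.25, b = 1.75, n = 5
h = (b - a)/n = 0.300000

Trapezoidal rule: (h/2)[f(x₀) + 2f(x₁) + 2f(x₂) + ... + f(xₙ)]

x_0 = 0.2500, f(x_0) = 0.061209, coefficient = 1
x_1 = 0.5500, f(x_1) = 0.273202, coefficient = 2
x_2 = 0.8500, f(x_2) = 0.564422, coefficient = 2
x_3 = 1.1500, f(x_3) = 0.833138, coefficient = 2
x_4 = 1.4500, f(x_4) = 0.985479, coefficient = 2
x_5 = 1.7500, f(x_5) = 0.968228, coefficient = 1

I ≈ (0.300000/2) × 6.341920 = 0.951288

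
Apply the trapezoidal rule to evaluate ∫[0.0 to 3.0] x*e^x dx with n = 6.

f(x) = x*e^x
a = 0.0, b = 3.0, n = 6
h = (b - a)/n = 0.500000

Trapezoidal rule: (h/2)[f(x₀) + 2f(x₁) + 2f(x₂) + ... + f(xₙ)]

x_0 = 0.0000, f(x_0) = 0.000000, coefficient = 1
x_1 = 0.5000, f(x_1) = 0.824361, coefficient = 2
x_2 = 1.0000, f(x_2) = 2.718282, coefficient = 2
x_3 = 1.5000, f(x_3) = 6.722534, coefficient = 2
x_4 = 2.0000, f(x_4) = 14.778112, coefficient = 2
x_5 = 2.5000, f(x_5) = 30.456235, coefficient = 2
x_6 = 3.0000, f(x_6) = 60.256611, coefficient = 1

I ≈ (0.500000/2) × 171.255657 = 42.813914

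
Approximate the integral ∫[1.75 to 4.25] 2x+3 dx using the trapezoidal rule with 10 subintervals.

f(x) = 2x+3
a = 1.75, b = 4.25, n = 10
h = (b - a)/n = 0.250000

Trapezoidal rule: (h/2)[f(x₀) + 2f(x₁) + 2f(x₂) + ... + f(xₙ)]

x_0 = 1.7500, f(x_0) = 6.500000, coefficient = 1
x_1 = 2.0000, f(x_1) = 7.000000, coefficient = 2
x_2 = 2.2500, f(x_2) = 7.500000, coefficient = 2
x_3 = 2.5000, f(x_3) = 8.000000, coefficient = 2
x_4 = 2.7500, f(x_4) = 8.500000, coefficient = 2
x_5 = 3.0000, f(x_5) = 9.000000, coefficient = 2
x_6 = 3.2500, f(x_6) = 9.500000, coefficient = 2
x_7 = 3.5000, f(x_7) = 10.000000, coefficient = 2
x_8 = 3.7500, f(x_8) = 10.500000, coefficient = 2
x_9 = 4.0000, f(x_9) = 11.000000, coefficient = 2
x_10 = 4.2500, f(x_10) = 11.500000, coefficient = 1

I ≈ (0.250000/2) × 180.000000 = 22.500000
Exact value: 22.500000
Error: 0.000000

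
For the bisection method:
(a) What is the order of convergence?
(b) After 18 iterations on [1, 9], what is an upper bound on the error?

(a) Bisection has linear (order 1) convergence; the error is halved each step.

(b) Error bound = (b-a)/2^n = (9 - 1)/2^{18}
    = 8/2^{18}

(a) 1 (linear); (b) error ≤ 3.05e-05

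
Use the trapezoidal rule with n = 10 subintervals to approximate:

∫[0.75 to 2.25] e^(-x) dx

f(x) = e^(-x)
a = 0.75, b = 2.25, n = 10
h = (b - a)/n = 0.150000

Trapezoidal rule: (h/2)[f(x₀) + 2f(x₁) + 2f(x₂) + ... + f(xₙ)]

x_0 = 0.7500, f(x_0) = 0.472367, coefficient = 1
x_1 = 0.9000, f(x_1) = 0.406570, coefficient = 2
x_2 = 1.0500, f(x_2) = 0.349938, coefficient = 2
x_3 = 1.2000, f(x_3) = 0.301194, coefficient = 2
x_4 = 1.3500, f(x_4) = 0.259240, coefficient = 2
x_5 = 1.5000, f(x_5) = 0.223130, coefficient = 2
x_6 = 1.6500, f(x_6) = 0.192050, coefficient = 2
x_7 = 1.8000, f(x_7) = 0.165299, coefficient = 2
x_8 = 1.9500, f(x_8) = 0.142274, coefficient = 2
x_9 = 2.1000, f(x_9) = 0.122456, coefficient = 2
x_10 = 2.2500, f(x_10) = 0.105399, coefficient = 1

I ≈ (0.150000/2) × 4.902068 = 0.367655
Exact value: 0.366967
Error: 0.000688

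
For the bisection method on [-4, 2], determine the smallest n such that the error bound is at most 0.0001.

We need (b-a)/2^n ≤ 0.0001
(2 - (-4))/2^n ≤ 0.0001
6/2^n ≤ 0.0001
2^n ≥ 60000
n ≥ log₂(60000) = 15.87
n ≥ 16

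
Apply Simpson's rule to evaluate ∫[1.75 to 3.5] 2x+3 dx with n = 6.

f(x) = 2x+3
a = 1.75, b = 3.5, n = 6
h = (b - a)/n = 0.291667

Simpson's rule: (h/3)[f(x₀) + 4f(x₁) + 2f(x₂) + ... + f(xₙ)]

x_0 = 1.7500, f(x_0) = 6.500000, coefficient = 1
x_1 = 2.0417, f(x_1) = 7.083333, coefficient = 4
x_2 = 2.3333, f(x_2) = 7.666667, coefficient = 2
x_3 = 2.6250, f(x_3) = 8.250000, coefficient = 4
x_4 = 2.9167, f(x_4) = 8.833333, coefficient = 2
x_5 = 3.2083, f(x_5) = 9.416667, coefficient = 4
x_6 = 3.5000, f(x_6) = 10.000000, coefficient = 1

I ≈ (0.291667/3) × 148.500000 = 14.437500
Exact value: 14.437500
Error: 0.000000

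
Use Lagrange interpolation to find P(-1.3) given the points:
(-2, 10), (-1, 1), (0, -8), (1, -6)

Lagrange interpolation formula:
P(x) = Σ yᵢ × Lᵢ(x)
where Lᵢ(x) = Π_{j≠i} (x - xⱼ)/(xᵢ - xⱼ)

L_0(-1.3) = (-1.3 - (-1))/(-2 - (-1)) × (-1.3 - 0)/(-2 - 0) × (-1.3 - 1)/(-2 - 1) = 0.149500
L_1(-1.3) = (-1.3 - (-2))/(-1 - (-2)) × (-1.3 - 0)/(-1 - 0) × (-1.3 - 1)/(-1 - 1) = 1.046500
L_2(-1.3) = (-1.3 - (-2))/(0 - (-2)) × (-1.3 - (-1))/(0 - (-1)) × (-1.3 - 1)/(0 - 1) = -0.241500
L_3(-1.3) = (-1.3 - (-2))/(1 - (-2)) × (-1.3 - (-1))/(1 - (-1)) × (-1.3 - 0)/(1 - 0) = 0.045500

P(-1.3) = 10×L_0(-1.3) + 1×L_1(-1.3) + (-8)×L_2(-1.3) + (-6)×L_3(-1.3)
P(-1.3) = 4.200500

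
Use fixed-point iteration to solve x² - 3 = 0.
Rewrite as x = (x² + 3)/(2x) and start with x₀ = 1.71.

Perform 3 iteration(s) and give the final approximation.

Equation: x² - 3 = 0
Fixed-point form: x = (x² + 3)/(2x)
x₀ = 1.71

x_1 = g(1.710000) = 1.732193
x_2 = g(1.732193) = 1.732051
x_3 = g(1.732051) = 1.732051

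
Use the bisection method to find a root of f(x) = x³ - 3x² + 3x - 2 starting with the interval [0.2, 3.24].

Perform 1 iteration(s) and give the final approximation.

f(x) = x³ - 3x² + 3x - 2
Initial interval: [0.2, 3.24]

Iteration 1:
  c_1 = (0.200000 + 3.240000)/2 = 1.720000
  f(c_1) = f(1.720000) = -0.626752
  f(a) × f(c) ≥ 0, new interval: [1.720000, 3.240000]

After 1 iteration(s), the approximation is c_1 = 1.720000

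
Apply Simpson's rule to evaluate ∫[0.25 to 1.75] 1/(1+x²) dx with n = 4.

f(x) = 1/(1+x²)
a = 0.25, b = 1.75, n = 4
h = (b - a)/n = 0.375000

Simpson's rule: (h/3)[f(x₀) + 4f(x₁) + 2f(x₂) + ... + f(xₙ)]

x_0 = 0.2500, f(x_0) = 0.941176, coefficient = 1
x_1 = 0.6250, f(x_1) = 0.719101, coefficient = 4
x_2 = 1.0000, f(x_2) = 0.500000, coefficient = 2
x_3 = 1.3750, f(x_3) = 0.345946, coefficient = 4
x_4 = 1.7500, f(x_4) = 0.246154, coefficient = 1

I ≈ (0.375000/3) × 6.447519 = 0.805940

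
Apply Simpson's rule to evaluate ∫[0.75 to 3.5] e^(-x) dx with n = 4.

f(x) = e^(-x)
a = 0.75, b = 3.5, n = 4
h = (b - a)/n = 0.687500

Simpson's rule: (h/3)[f(x₀) + 4f(x₁) + 2f(x₂) + ... + f(xₙ)]

x_0 = 0.7500, f(x_0) = 0.472367, coefficient = 1
x_1 = 1.4375, f(x_1) = 0.237521, coefficient = 4
x_2 = 2.1250, f(x_2) = 0.119433, coefficient = 2
x_3 = 2.8125, f(x_3) = 0.060055, coefficient = 4
x_4 = 3.5000, f(x_4) = 0.030197, coefficient = 1

I ≈ (0.687500/3) × 1.931732 = 0.442689
Exact value: 0.442169
Error: 0.000519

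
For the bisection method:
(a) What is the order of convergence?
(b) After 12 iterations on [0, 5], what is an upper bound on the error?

(a) Bisection has linear (order 1) convergence; the error is halved each step.

(b) Error bound = (b-a)/2^n = (5 - 0)/2^{12}
    = 5/2^{12}

(a) 1 (linear); (b) error ≤ 1.22e-03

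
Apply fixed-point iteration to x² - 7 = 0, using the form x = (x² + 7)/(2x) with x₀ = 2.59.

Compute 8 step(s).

Equation: x² - 7 = 0
Fixed-point form: x = (x² + 7)/(2x)
x₀ = 2.59

x_1 = g(2.590000) = 2.646351
x_2 = g(2.646351) = 2.645751
x_3 = g(2.645751) = 2.645751
x_4 = g(2.645751) = 2.645751
x_5 = g(2.645751) = 2.645751
x_6 = g(2.645751) = 2.645751
x_7 = g(2.645751) = 2.645751
x_8 = g(2.645751) = 2.645751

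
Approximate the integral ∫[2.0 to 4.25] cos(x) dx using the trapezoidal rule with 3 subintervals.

f(x) = cos(x)
a = 2.0, b = 4.25, n = 3
h = (b - a)/n = 0.750000

Trapezoidal rule: (h/2)[f(x₀) + 2f(x₁) + 2f(x₂) + ... + f(xₙ)]

x_0 = 2.0000, f(x_0) = -0.416147, coefficient = 1
x_1 = 2.7500, f(x_1) = -0.924302, coefficient = 2
x_2 = 3.5000, f(x_2) = -0.936457, coefficient = 2
x_3 = 4.2500, f(x_3) = -0.446087, coefficient = 1

I ≈ (0.750000/2) × -4.583752 = -1.718907
Exact value: -1.804287
Error: 0.085380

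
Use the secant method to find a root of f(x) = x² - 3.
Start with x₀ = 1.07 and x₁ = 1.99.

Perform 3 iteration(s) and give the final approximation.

f(x) = x² - 3
x₀ = 1.07, x₁ = 1.99

Secant formula: x_{n+1} = x_n - f(x_n)(x_n - x_{n-1})/(f(x_n) - f(x_{n-1}))

Iteration 1:
  f(1.070000) = -1.855100
  f(1.990000) = 0.960100
  x_2 = 1.990000 - 0.960100×(1.990000 - 1.070000)/(0.960100 - (-1.855100))
       = 1.676242
Iteration 2:
  f(1.990000) = 0.960100
  f(1.676242) = -0.190213
  x_3 = 1.676242 - (-0.190213)×(1.676242 - 1.990000)/(-0.190213 - 0.960100)
       = 1.728124
Iteration 3:
  f(1.676242) = -0.190213
  f(1.728124) = -0.013587
  x_4 = 1.728124 - (-0.013587)×(1.728124 - 1.676242)/(-0.013587 - (-0.190213))
       = 1.732115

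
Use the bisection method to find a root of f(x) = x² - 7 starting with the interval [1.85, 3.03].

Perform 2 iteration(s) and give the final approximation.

f(x) = x² - 7
Initial interval: [1.85, 3.03]

Iteration 1:
  c_1 = (1.850000 + 3.030000)/2 = 2.440000
  f(c_1) = f(2.440000) = -1.046400
  f(a) × f(c) ≥ 0, new interval: [2.440000, 3.030000]
Iteration 2:
  c_2 = (2.440000 + 3.030000)/2 = 2.735000
  f(c_2) = f(2.735000) = 0.480225
  f(a) × f(c) < 0, new interval: [2.440000, 2.735000]

After 2 iteration(s), the approximation is c_2 = 2.735000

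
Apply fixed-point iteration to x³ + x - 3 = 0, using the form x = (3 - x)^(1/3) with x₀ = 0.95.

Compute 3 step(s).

Equation: x³ + x - 3 = 0
Fixed-point form: x = (3 - x)^(1/3)
x₀ = 0.95

x_1 = g(0.950000) = 1.270334
x_2 = g(1.270334) = 1.200386
x_3 = g(1.200386) = 1.216354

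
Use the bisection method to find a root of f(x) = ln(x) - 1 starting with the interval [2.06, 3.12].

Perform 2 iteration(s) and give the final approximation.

f(x) = ln(x) - 1
Initial interval: [2.06, 3.12]

Iteration 1:
  c_1 = (2.060000 + 3.120000)/2 = 2.590000
  f(c_1) = f(2.590000) = -0.048342
  f(a) × f(c) ≥ 0, new interval: [2.590000, 3.120000]
Iteration 2:
  c_2 = (2.590000 + 3.120000)/2 = 2.855000
  f(c_2) = f(2.855000) = 0.049072
  f(a) × f(c) < 0, new interval: [2.590000, 2.855000]

After 2 iteration(s), the approximation is c_2 = 2.855000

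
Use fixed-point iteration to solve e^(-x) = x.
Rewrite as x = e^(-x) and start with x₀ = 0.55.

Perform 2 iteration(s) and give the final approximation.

Equation: e^(-x) = x
Fixed-point form: x = e^(-x)
x₀ = 0.55

x_1 = g(0.550000) = 0.576950
x_2 = g(0.576950) = 0.561609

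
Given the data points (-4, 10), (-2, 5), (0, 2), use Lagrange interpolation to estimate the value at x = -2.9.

Lagrange interpolation formula:
P(x) = Σ yᵢ × Lᵢ(x)
where Lᵢ(x) = Π_{j≠i} (x - xⱼ)/(xᵢ - xⱼ)

L_0(-2.9) = (-2.9 - (-2))/(-4 - (-2)) × (-2.9 - 0)/(-4 - 0) = 0.326250
L_1(-2.9) = (-2.9 - (-4))/(-2 - (-4)) × (-2.9 - 0)/(-2 - 0) = 0.797500
L_2(-2.9) = (-2.9 - (-4))/(0 - (-4)) × (-2.9 - (-2))/(0 - (-2)) = -0.123750

P(-2.9) = 10×L_0(-2.9) + 5×L_1(-2.9) + 2×L_2(-2.9)
P(-2.9) = 7.002500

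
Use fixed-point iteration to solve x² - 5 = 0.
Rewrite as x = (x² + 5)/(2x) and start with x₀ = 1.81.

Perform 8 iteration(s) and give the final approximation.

Equation: x² - 5 = 0
Fixed-point form: x = (x² + 5)/(2x)
x₀ = 1.81

x_1 = g(1.810000) = 2.286215
x_2 = g(2.286215) = 2.236618
x_3 = g(2.236618) = 2.236068
x_4 = g(2.236068) = 2.236068
x_5 = g(2.236068) = 2.236068
x_6 = g(2.236068) = 2.236068
x_7 = g(2.236068) = 2.236068
x_8 = g(2.236068) = 2.236068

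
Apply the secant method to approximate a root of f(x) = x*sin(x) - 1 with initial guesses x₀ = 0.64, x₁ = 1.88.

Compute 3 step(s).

f(x) = x*sin(x) - 1
x₀ = 0.64, x₁ = 1.88

Secant formula: x_{n+1} = x_n - f(x_n)(x_n - x_{n-1})/(f(x_n) - f(x_{n-1}))

Iteration 1:
  f(0.640000) = -0.617795
  f(1.880000) = 0.790843
  x_2 = 1.880000 - 0.790843×(1.880000 - 0.640000)/(0.790843 - (-0.617795))
       = 1.183834
Iteration 2:
  f(1.880000) = 0.790843
  f(1.183834) = 0.096301
  x_3 = 1.183834 - 0.096301×(1.183834 - 1.880000)/(0.096301 - 0.790843)
       = 1.087308
Iteration 3:
  f(1.183834) = 0.096301
  f(1.087308) = -0.037321
  x_4 = 1.087308 - (-0.037321)×(1.087308 - 1.183834)/(-0.037321 - 0.096301)
       = 1.114268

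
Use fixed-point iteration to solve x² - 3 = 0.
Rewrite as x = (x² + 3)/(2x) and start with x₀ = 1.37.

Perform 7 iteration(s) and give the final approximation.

Equation: x² - 3 = 0
Fixed-point form: x = (x² + 3)/(2x)
x₀ = 1.37

x_1 = g(1.370000) = 1.779891
x_2 = g(1.779891) = 1.732694
x_3 = g(1.732694) = 1.732051
x_4 = g(1.732051) = 1.732051
x_5 = g(1.732051) = 1.732051
x_6 = g(1.732051) = 1.732051
x_7 = g(1.732051) = 1.732051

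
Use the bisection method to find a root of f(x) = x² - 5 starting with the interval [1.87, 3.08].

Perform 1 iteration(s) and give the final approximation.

f(x) = x² - 5
Initial interval: [1.87, 3.08]

Iteration 1:
  c_1 = (1.870000 + 3.080000)/2 = 2.475000
  f(c_1) = f(2.475000) = 1.125625
  f(a) × f(c) < 0, new interval: [1.870000, 2.475000]

After 1 iteration(s), the approximation is c_1 = 2.475000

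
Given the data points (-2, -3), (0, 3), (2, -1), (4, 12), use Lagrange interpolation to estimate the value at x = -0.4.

Lagrange interpolation formula:
P(x) = Σ yᵢ × Lᵢ(x)
where Lᵢ(x) = Π_{j≠i} (x - xⱼ)/(xᵢ - xⱼ)

L_0(-0.4) = (-0.4 - 0)/(-2 - 0) × (-0.4 - 2)/(-2 - 2) × (-0.4 - 4)/(-2 - 4) = 0.088000
L_1(-0.4) = (-0.4 - (-2))/(0 - (-2)) × (-0.4 - 2)/(0 - 2) × (-0.4 - 4)/(0 - 4) = 1.056000
L_2(-0.4) = (-0.4 - (-2))/(2 - (-2)) × (-0.4 - 0)/(2 - 0) × (-0.4 - 4)/(2 - 4) = -0.176000
L_3(-0.4) = (-0.4 - (-2))/(4 - (-2)) × (-0.4 - 0)/(4 - 0) × (-0.4 - 2)/(4 - 2) = 0.032000

P(-0.4) = (-3)×L_0(-0.4) + 3×L_1(-0.4) + (-1)×L_2(-0.4) + 12×L_3(-0.4)
P(-0.4) = 3.464000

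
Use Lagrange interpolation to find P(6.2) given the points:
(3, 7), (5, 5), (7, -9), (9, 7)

Lagrange interpolation formula:
P(x) = Σ yᵢ × Lᵢ(x)
where Lᵢ(x) = Π_{j≠i} (x - xⱼ)/(xᵢ - xⱼ)

L_0(6.2) = (6.2 - 5)/(3 - 5) × (6.2 - 7)/(3 - 7) × (6.2 - 9)/(3 - 9) = -0.056000
L_1(6.2) = (6.2 - 3)/(5 - 3) × (6.2 - 7)/(5 - 7) × (6.2 - 9)/(5 - 9) = 0.448000
L_2(6.2) = (6.2 - 3)/(7 - 3) × (6.2 - 5)/(7 - 5) × (6.2 - 9)/(7 - 9) = 0.672000
L_3(6.2) = (6.2 - 3)/(9 - 3) × (6.2 - 5)/(9 - 5) × (6.2 - 7)/(9 - 7) = -0.064000

P(6.2) = 7×L_0(6.2) + 5×L_1(6.2) + (-9)×L_2(6.2) + 7×L_3(6.2)
P(6.2) = -4.648000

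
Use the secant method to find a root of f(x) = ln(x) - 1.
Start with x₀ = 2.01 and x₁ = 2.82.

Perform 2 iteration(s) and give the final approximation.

f(x) = ln(x) - 1
x₀ = 2.01, x₁ = 2.82

Secant formula: x_{n+1} = x_n - f(x_n)(x_n - x_{n-1})/(f(x_n) - f(x_{n-1}))

Iteration 1:
  f(2.010000) = -0.301865
  f(2.820000) = 0.036737
  x_2 = 2.820000 - 0.036737×(2.820000 - 2.010000)/(0.036737 - (-0.301865))
       = 2.732118
Iteration 2:
  f(2.820000) = 0.036737
  f(2.732118) = 0.005077
  x_3 = 2.732118 - 0.005077×(2.732118 - 2.820000)/(0.005077 - 0.036737)
       = 2.718025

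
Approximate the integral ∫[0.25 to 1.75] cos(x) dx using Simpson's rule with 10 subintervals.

f(x) = cos(x)
a = 0.25, b = 1.75, n = 10
h = (b - a)/n = 0.150000

Simpson's rule: (h/3)[f(x₀) + 4f(x₁) + 2f(x₂) + ... + f(xₙ)]

x_0 = 0.2500, f(x_0) = 0.968912, coefficient = 1
x_1 = 0.4000, f(x_1) = 0.921061, coefficient = 4
x_2 = 0.5500, f(x_2) = 0.852525, coefficient = 2
x_3 = 0.7000, f(x_3) = 0.764842, coefficient = 4
x_4 = 0.8500, f(x_4) = 0.659983, coefficient = 2
x_5 = 1.0000, f(x_5) = 0.540302, coefficient = 4
x_6 = 1.1500, f(x_6) = 0.408487, coefficient = 2
x_7 = 1.3000, f(x_7) = 0.267499, coefficient = 4
x_8 = 1.4500, f(x_8) = 0.120503, coefficient = 2
x_9 = 1.6000, f(x_9) = -0.029200, coefficient = 4
x_10 = 1.7500, f(x_10) = -0.178246, coefficient = 1

I ≈ (0.150000/3) × 14.731681 = 0.736584
Exact value: 0.736582
Error: 0.000002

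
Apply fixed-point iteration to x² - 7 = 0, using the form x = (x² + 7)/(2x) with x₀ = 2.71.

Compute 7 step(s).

Equation: x² - 7 = 0
Fixed-point form: x = (x² + 7)/(2x)
x₀ = 2.71

x_1 = g(2.710000) = 2.646513
x_2 = g(2.646513) = 2.645751
x_3 = g(2.645751) = 2.645751
x_4 = g(2.645751) = 2.645751
x_5 = g(2.645751) = 2.645751
x_6 = g(2.645751) = 2.645751
x_7 = g(2.645751) = 2.645751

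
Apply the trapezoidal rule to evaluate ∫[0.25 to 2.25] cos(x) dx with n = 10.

f(x) = cos(x)
a = 0.25, b = 2.25, n = 10
h = (b - a)/n = 0.200000

Trapezoidal rule: (h/2)[f(x₀) + 2f(x₁) + 2f(x₂) + ... + f(xₙ)]

x_0 = 0.2500, f(x_0) = 0.968912, coefficient = 1
x_1 = 0.4500, f(x_1) = 0.900447, coefficient = 2
x_2 = 0.6500, f(x_2) = 0.796084, coefficient = 2
x_3 = 0.8500, f(x_3) = 0.659983, coefficient = 2
x_4 = 1.0500, f(x_4) = 0.497571, coefficient = 2
x_5 = 1.2500, f(x_5) = 0.315322, coefficient = 2
x_6 = 1.4500, f(x_6) = 0.120503, coefficient = 2
x_7 = 1.6500, f(x_7) = -0.079121, coefficient = 2
x_8 = 1.8500, f(x_8) = -0.275590, coefficient = 2
x_9 = 2.0500, f(x_9) = -0.461073, coefficient = 2
x_10 = 2.2500, f(x_10) = -0.628174, coefficient = 1

I ≈ (0.200000/2) × 5.288992 = 0.528899
Exact value: 0.530669
Error: 0.001770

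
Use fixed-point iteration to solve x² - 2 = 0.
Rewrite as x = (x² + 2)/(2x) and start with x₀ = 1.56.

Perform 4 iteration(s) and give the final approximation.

Equation: x² - 2 = 0
Fixed-point form: x = (x² + 2)/(2x)
x₀ = 1.56

x_1 = g(1.560000) = 1.421026
x_2 = g(1.421026) = 1.414230
x_3 = g(1.414230) = 1.414214
x_4 = g(1.414214) = 1.414214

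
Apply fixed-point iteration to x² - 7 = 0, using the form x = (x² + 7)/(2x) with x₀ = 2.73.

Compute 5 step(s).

Equation: x² - 7 = 0
Fixed-point form: x = (x² + 7)/(2x)
x₀ = 2.73

x_1 = g(2.730000) = 2.647051
x_2 = g(2.647051) = 2.645752
x_3 = g(2.645752) = 2.645751
x_4 = g(2.645751) = 2.645751
x_5 = g(2.645751) = 2.645751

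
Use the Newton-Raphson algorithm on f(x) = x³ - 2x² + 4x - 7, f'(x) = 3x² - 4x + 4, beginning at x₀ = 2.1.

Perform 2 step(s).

f(x) = x³ - 2x² + 4x - 7
f'(x) = 3x² - 4x + 4
x₀ = 2.1

Newton-Raphson formula: x_{n+1} = x_n - f(x_n)/f'(x_n)

Iteration 1:
  f(2.100000) = 1.841000
  f'(2.100000) = 8.830000
  x_1 = 2.100000 - 1.841000/8.830000 = 1.891506
Iteration 2:
  f(1.891506) = 0.177856
  f'(1.891506) = 7.167363
  x_2 = 1.891506 - 0.177856/7.167363 = 1.866691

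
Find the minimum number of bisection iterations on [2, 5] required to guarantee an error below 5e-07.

We need (b-a)/2^n ≤ 5e-07
(5 - 2)/2^n ≤ 5e-07
3/2^n ≤ 5e-07
2^n ≥ 6000000
n ≥ log₂(6000000) = 22.52
n ≥ 23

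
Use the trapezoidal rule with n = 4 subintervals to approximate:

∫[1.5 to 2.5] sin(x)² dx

f(x) = sin(x)²
a = 1.5, b = 2.5, n = 4
h = (b - a)/n = 0.250000

Trapezoidal rule: (h/2)[f(x₀) + 2f(x₁) + 2f(x₂) + ... + f(xₙ)]

x_0 = 1.5000, f(x_0) = 0.994996, coefficient = 1
x_1 = 1.7500, f(x_1) = 0.968228, coefficient = 2
x_2 = 2.0000, f(x_2) = 0.826822, coefficient = 2
x_3 = 2.2500, f(x_3) = 0.605398, coefficient = 2
x_4 = 2.5000, f(x_4) = 0.358169, coefficient = 1

I ≈ (0.250000/2) × 6.154061 = 0.769258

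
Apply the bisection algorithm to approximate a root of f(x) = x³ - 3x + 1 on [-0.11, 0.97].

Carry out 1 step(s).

f(x) = x³ - 3x + 1
Initial interval: [-0.11, 0.97]

Iteration 1:
  c_1 = (-0.110000 + 0.970000)/2 = 0.430000
  f(c_1) = f(0.430000) = -0.210493
  f(a) × f(c) < 0, new interval: [-0.110000, 0.430000]

After 1 iteration(s), the approximation is c_1 = 0.430000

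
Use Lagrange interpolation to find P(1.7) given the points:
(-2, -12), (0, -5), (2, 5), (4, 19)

Lagrange interpolation formula:
P(x) = Σ yᵢ × Lᵢ(x)
where Lᵢ(x) = Π_{j≠i} (x - xⱼ)/(xᵢ - xⱼ)

L_0(1.7) = (1.7 - 0)/(-2 - 0) × (1.7 - 2)/(-2 - 2) × (1.7 - 4)/(-2 - 4) = -0.024437
L_1(1.7) = (1.7 - (-2))/(0 - (-2)) × (1.7 - 2)/(0 - 2) × (1.7 - 4)/(0 - 4) = 0.159563
L_2(1.7) = (1.7 - (-2))/(2 - (-2)) × (1.7 - 0)/(2 - 0) × (1.7 - 4)/(2 - 4) = 0.904187
L_3(1.7) = (1.7 - (-2))/(4 - (-2)) × (1.7 - 0)/(4 - 0) × (1.7 - 2)/(4 - 2) = -0.039313

P(1.7) = (-12)×L_0(1.7) + (-5)×L_1(1.7) + 5×L_2(1.7) + 19×L_3(1.7)
P(1.7) = 3.269437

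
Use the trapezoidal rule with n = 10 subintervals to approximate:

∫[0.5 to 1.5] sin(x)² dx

f(x) = sin(x)²
a = 0.5, b = 1.5, n = 10
h = (b - a)/n = 0.100000

Trapezoidal rule: (h/2)[f(x₀) + 2f(x₁) + 2f(x₂) + ... + f(xₙ)]

x_0 = 0.5000, f(x_0) = 0.229849, coefficient = 1
x_1 = 0.6000, f(x_1) = 0.318821, coefficient = 2
x_2 = 0.7000, f(x_2) = 0.415016, coefficient = 2
x_3 = 0.8000, f(x_3) = 0.514600, coefficient = 2
x_4 = 0.9000, f(x_4) = 0.613601, coefficient = 2
x_5 = 1.0000, f(x_5) = 0.708073, coefficient = 2
x_6 = 1.1000, f(x_6) = 0.794251, coefficient = 2
x_7 = 1.2000, f(x_7) = 0.868697, coefficient = 2
x_8 = 1.3000, f(x_8) = 0.928444, coefficient = 2
x_9 = 1.4000, f(x_9) = 0.971111, coefficient = 2
x_10 = 1.5000, f(x_10) = 0.994996, coefficient = 1

I ≈ (0.100000/2) × 13.490075 = 0.674504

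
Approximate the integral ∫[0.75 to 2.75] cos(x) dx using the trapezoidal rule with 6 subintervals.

f(x) = cos(x)
a = 0.75, b = 2.75, n = 6
h = (b - a)/n = 0.333333

Trapezoidal rule: (h/2)[f(x₀) + 2f(x₁) + 2f(x₂) + ... + f(xₙ)]

x_0 = 0.7500, f(x_0) = 0.731689, coefficient = 1
x_1 = 1.0833, f(x_1) = 0.468386, coefficient = 2
x_2 = 1.4167, f(x_2) = 0.153520, coefficient = 2
x_3 = 1.7500, f(x_3) = -0.178246, coefficient = 2
x_4 = 2.0833, f(x_4) = -0.490390, coefficient = 2
x_5 = 2.4167, f(x_5) = -0.748549, coefficient = 2
x_6 = 2.7500, f(x_6) = -0.924302, coefficient = 1

I ≈ (0.333333/2) × -1.783170 = -0.297195
Exact value: -0.299978
Error: 0.002783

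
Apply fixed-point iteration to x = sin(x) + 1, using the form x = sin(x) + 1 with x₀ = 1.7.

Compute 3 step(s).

Equation: x = sin(x) + 1
Fixed-point form: x = sin(x) + 1
x₀ = 1.7

x_1 = g(1.700000) = 1.991665
x_2 = g(1.991665) = 1.912734
x_3 = g(1.912734) = 1.942107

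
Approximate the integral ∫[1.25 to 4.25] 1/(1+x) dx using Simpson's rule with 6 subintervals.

f(x) = 1/(1+x)
a = 1.25, b = 4.25, n = 6
h = (b - a)/n = 0.500000

Simpson's rule: (h/3)[f(x₀) + 4f(x₁) + 2f(x₂) + ... + f(xₙ)]

x_0 = 1.2500, f(x_0) = 0.444444, coefficient = 1
x_1 = 1.7500, f(x_1) = 0.363636, coefficient = 4
x_2 = 2.2500, f(x_2) = 0.307692, coefficient = 2
x_3 = 2.7500, f(x_3) = 0.266667, coefficient = 4
x_4 = 3.2500, f(x_4) = 0.235294, coefficient = 2
x_5 = 3.7500, f(x_5) = 0.210526, coefficient = 4
x_6 = 4.2500, f(x_6) = 0.190476, coefficient = 1

I ≈ (0.500000/3) × 5.084211 = 0.847368
Exact value: 0.847298
Error: 0.000071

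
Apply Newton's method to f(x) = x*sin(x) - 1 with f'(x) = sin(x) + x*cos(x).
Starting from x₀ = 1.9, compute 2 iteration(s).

f(x) = x*sin(x) - 1
f'(x) = sin(x) + x*cos(x)
x₀ = 1.9

Newton-Raphson formula: x_{n+1} = x_n - f(x_n)/f'(x_n)

Iteration 1:
  f(1.900000) = 0.797970
  f'(1.900000) = 0.332050
  x_1 = 1.900000 - 0.797970/0.332050 = -0.503163
Iteration 2:
  f(-0.503163) = -0.757375
  f'(-0.503163) = -0.923001
  x_2 = -0.503163 - (-0.757375)/(-0.923001) = -1.323720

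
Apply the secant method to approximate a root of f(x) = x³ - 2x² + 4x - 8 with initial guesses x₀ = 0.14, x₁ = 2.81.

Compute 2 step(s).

f(x) = x³ - 2x² + 4x - 8
x₀ = 0.14, x₁ = 2.81

Secant formula: x_{n+1} = x_n - f(x_n)(x_n - x_{n-1})/(f(x_n) - f(x_{n-1}))

Iteration 1:
  f(0.140000) = -7.476456
  f(2.810000) = 9.635841
  x_2 = 2.810000 - 9.635841×(2.810000 - 0.140000)/(9.635841 - (-7.476456))
       = 1.306538
Iteration 2:
  f(2.810000) = 9.635841
  f(1.306538) = -3.957618
  x_3 = 1.306538 - (-3.957618)×(1.306538 - 2.810000)/(-3.957618 - 9.635841)
       = 1.744258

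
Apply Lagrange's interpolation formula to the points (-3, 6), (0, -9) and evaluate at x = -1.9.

Lagrange interpolation formula:
P(x) = Σ yᵢ × Lᵢ(x)
where Lᵢ(x) = Π_{j≠i} (x - xⱼ)/(xᵢ - xⱼ)

L_0(-1.9) = (-1.9 - 0)/(-3 - 0) = 0.633333
L_1(-1.9) = (-1.9 - (-3))/(0 - (-3)) = 0.366667

P(-1.9) = 6×L_0(-1.9) + (-9)×L_1(-1.9)
P(-1.9) = 0.500000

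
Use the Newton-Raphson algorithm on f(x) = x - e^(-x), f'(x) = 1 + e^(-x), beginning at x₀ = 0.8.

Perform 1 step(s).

f(x) = x - e^(-x)
f'(x) = 1 + e^(-x)
x₀ = 0.8

Newton-Raphson formula: x_{n+1} = x_n - f(x_n)/f'(x_n)

Iteration 1:
  f(0.800000) = 0.350671
  f'(0.800000) = 1.449329
  x_1 = 0.800000 - 0.350671/1.449329 = 0.558046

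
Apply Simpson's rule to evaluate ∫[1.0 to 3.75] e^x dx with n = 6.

f(x) = e^x
a = 1.0, b = 3.75, n = 6
h = (b - a)/n = 0.458333

Simpson's rule: (h/3)[f(x₀) + 4f(x₁) + 2f(x₂) + ... + f(xₙ)]

x_0 = 1.0000, f(x_0) = 2.718282, coefficient = 1
x_1 = 1.4583, f(x_1) = 4.298789, coefficient = 4
x_2 = 1.9167, f(x_2) = 6.798260, coefficient = 2
x_3 = 2.3750, f(x_3) = 10.751013, coefficient = 4
x_4 = 2.8333, f(x_4) = 17.002040, coefficient = 2
x_5 = 3.2917, f(x_5) = 26.887639, coefficient = 4
x_6 = 3.7500, f(x_6) = 42.521082, coefficient = 1

I ≈ (0.458333/3) × 260.589728 = 39.812320
Exact value: 39.802800
Error: 0.009519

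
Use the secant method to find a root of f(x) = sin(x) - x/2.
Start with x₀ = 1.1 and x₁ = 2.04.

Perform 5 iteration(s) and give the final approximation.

f(x) = sin(x) - x/2
x₀ = 1.1, x₁ = 2.04

Secant formula: x_{n+1} = x_n - f(x_n)(x_n - x_{n-1})/(f(x_n) - f(x_{n-1}))

Iteration 1:
  f(1.100000) = 0.341207
  f(2.040000) = -0.128071
  x_2 = 2.040000 - (-0.128071)×(2.040000 - 1.100000)/(-0.128071 - 0.341207)
       = 1.783464
Iteration 2:
  f(2.040000) = -0.128071
  f(1.783464) = 0.085740
  x_3 = 1.783464 - 0.085740×(1.783464 - 2.040000)/(0.085740 - (-0.128071))
       = 1.886336
Iteration 3:
  f(1.783464) = 0.085740
  f(1.886336) = 0.007461
  x_4 = 1.886336 - 0.007461×(1.886336 - 1.783464)/(0.007461 - 0.085740)
       = 1.896141
Iteration 4:
  f(1.886336) = 0.007461
  f(1.896141) = -0.000530
  x_5 = 1.896141 - (-0.000530)×(1.896141 - 1.886336)/(-0.000530 - 0.007461)
       = 1.895491
Iteration 5:
  f(1.896141) = -0.000530
  f(1.895491) = 0.000003
  x_6 = 1.895491 - 0.000003×(1.895491 - 1.896141)/(0.000003 - (-0.000530))
       = 1.895494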